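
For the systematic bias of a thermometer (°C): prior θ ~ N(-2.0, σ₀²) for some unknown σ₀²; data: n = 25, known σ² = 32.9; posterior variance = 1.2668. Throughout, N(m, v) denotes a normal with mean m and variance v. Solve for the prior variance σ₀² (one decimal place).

Posterior precision equals prior precision plus data precision: 1/σ_n² = 1/σ₀² + n/σ².
So 1/σ₀² = 1/1.2668 − 25/32.9 = 0.789391 − 0.759878 = 0.029513.
Hence σ₀² = 1/0.029513 ≈ 33.9.

σ₀² = 33.9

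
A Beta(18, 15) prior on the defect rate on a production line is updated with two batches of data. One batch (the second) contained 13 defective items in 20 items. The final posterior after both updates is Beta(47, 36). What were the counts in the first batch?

Because Beta–binomial updating is additive in the counts, the combined data contributed (α_post−α_prior, β_post−β_prior) successes and failures.
Total across both batches: 47−18=29 defective items, 36−15=21 good items.
Subtract the second batch: 29−13=16 defective items and 21−7=14 good items.

16 defective items and 14 good items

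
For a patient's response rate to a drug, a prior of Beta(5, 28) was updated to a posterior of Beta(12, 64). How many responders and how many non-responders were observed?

7 responders and 36 non-responders

Under Beta–binomial conjugacy the posterior parameters are (a+s, b+f).
So s = 12 − 5 = 7 and f = 64 − 28 = 36.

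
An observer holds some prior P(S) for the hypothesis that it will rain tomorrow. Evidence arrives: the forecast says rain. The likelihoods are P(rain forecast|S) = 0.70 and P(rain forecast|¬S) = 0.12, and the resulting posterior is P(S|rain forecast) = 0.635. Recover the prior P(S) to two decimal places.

Bayes' rule in odds form gives O(S|E) = O(S)·[P(E|S)/P(E|¬S)], hence O(S) = O(S|E)/LR.
Posterior odds = 0.635/(1−0.635) = 1.7397. LR = 0.70/0.12 = 5.8333.
Prior odds = 1.7397/5.8333 = 0.2982, so P(S) = 0.2982/(1+0.2982) ≈ 0.23.

P(S) = 0.23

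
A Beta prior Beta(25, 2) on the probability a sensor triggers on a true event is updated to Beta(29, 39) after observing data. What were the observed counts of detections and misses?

Under Beta–binomial conjugacy the posterior parameters are (a+s, b+f).
Match parameters: s=29−25=4, f=39−2=37.

4 detections and 37 misses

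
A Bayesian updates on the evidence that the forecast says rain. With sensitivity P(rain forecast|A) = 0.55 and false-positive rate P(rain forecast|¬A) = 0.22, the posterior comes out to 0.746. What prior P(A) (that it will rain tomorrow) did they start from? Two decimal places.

In odds form, posterior odds = prior odds × likelihood ratio, so prior odds = posterior odds ÷ LR.
Posterior odds = 0.746/(1−0.746) = 2.9370. LR = 0.55/0.22 = 2.5000.
Prior odds = 2.9370/2.5000 = 1.1748, so P(A) = 1.1748/(1+1.1748) ≈ 0.54.

P(A) = 0.54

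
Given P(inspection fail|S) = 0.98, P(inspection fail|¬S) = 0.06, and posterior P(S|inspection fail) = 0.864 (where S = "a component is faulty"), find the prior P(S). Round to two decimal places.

P(S) = 0.28

In odds form, posterior odds = prior odds × likelihood ratio, so prior odds = posterior odds ÷ LR.
Posterior odds = 0.864/(1−0.864) = 6.3529. LR = 0.98/0.06 = 16.3333.
Prior odds = 6.3529/16.3333 = 0.3890, so P(S) = 0.3890/(1+0.3890) ≈ 0.28.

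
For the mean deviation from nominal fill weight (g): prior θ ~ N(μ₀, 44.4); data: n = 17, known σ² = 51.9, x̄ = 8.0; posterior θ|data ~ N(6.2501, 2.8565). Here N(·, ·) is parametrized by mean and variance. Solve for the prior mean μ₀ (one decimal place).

With known observation variance, the Normal–Normal posterior has precision τ_n = τ₀ + n/σ² and mean μ_n = (τ₀μ₀ + (n/σ²)x̄)/τ_n.
Here τ₀ = 1/44.4 = 0.022523 and τ_data = 17/51.9 = 0.327553, so τ_n = 0.350076.
Rearranging for μ₀: μ₀ = (μ_n·τ_n − τ_data·x̄)/τ₀ = (6.2501·0.350076 − 0.327553·8.0) / 0.022523 = -0.432414/0.022523 ≈ -19.2.

μ₀ = -19.2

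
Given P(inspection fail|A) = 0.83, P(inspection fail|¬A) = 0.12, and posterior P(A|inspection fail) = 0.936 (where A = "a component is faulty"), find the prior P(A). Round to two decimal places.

P(A) = 0.68

In odds form, posterior odds = prior odds × likelihood ratio, so prior odds = posterior odds ÷ LR.
Posterior odds = 0.936/(1−0.936) = 14.6250. LR = 0.83/0.12 = 6.9167.
Prior odds = 14.6250/6.9167 = 2.1144, so P(A) = 2.1144/(1+2.1144) ≈ 0.68.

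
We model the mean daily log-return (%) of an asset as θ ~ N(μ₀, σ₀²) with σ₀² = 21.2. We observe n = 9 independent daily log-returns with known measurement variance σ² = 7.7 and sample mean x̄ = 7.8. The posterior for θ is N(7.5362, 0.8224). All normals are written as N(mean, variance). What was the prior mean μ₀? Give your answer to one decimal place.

μ₀ = 1.0

The posterior mean is a precision-weighted average: μ_n = (τ₀μ₀ + τ_data·x̄)/(τ₀+τ_data), with τ₀=1/σ₀² and τ_data=n/σ².
Here τ₀ = 1/21.2 = 0.047170 and τ_data = 9/7.7 = 1.168831, so τ_n = 1.216001.
Rearranging for μ₀: μ₀ = (μ_n·τ_n − τ_data·x̄)/τ₀ = (7.5362·1.216001 − 1.168831·7.8) / 0.047170 = 0.047145/0.047170 ≈ 1.0.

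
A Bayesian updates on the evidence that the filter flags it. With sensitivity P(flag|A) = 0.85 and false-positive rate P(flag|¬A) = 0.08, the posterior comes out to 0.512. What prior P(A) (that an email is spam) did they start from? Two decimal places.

P(A) = 0.09

Bayes' rule in odds form gives O(A|E) = O(A)·[P(E|A)/P(E|¬A)], hence O(A) = O(A|E)/LR.
Posterior odds = 0.512/(1−0.512) = 1.0492. LR = 0.85/0.08 = 10.6250.
Prior odds = 1.0492/10.6250 = 0.0987, so P(A) = 0.0987/(1+0.0987) ≈ 0.09.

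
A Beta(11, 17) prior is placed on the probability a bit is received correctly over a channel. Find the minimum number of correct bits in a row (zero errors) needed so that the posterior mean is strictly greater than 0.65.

k = 21

After k correct bits and 0 errors the posterior is Beta(11+k, 17), with mean (11+k)/(11+17+k).
Set (11+k)/(28+k) > 0.65 and solve: k > (0.65·28 − 11)/(1 − 0.65) = 20.571.
The smallest integer exceeding 20.571 is 21, and checking k=21: (32)/(49) = 0.6531 > 0.65.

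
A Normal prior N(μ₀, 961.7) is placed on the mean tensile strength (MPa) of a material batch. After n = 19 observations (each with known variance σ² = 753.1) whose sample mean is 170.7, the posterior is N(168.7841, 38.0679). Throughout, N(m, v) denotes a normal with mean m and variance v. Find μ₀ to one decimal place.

With known observation variance, the Normal–Normal posterior has precision τ_n = τ₀ + n/σ² and mean μ_n = (τ₀μ₀ + (n/σ²)x̄)/τ_n.
Here τ₀ = 1/961.7 = 0.001040 and τ_data = 19/753.1 = 0.025229, so τ_n = 0.026269.
Rearranging for μ₀: μ₀ = (μ_n·τ_n − τ_data·x̄)/τ₀ = (168.7841·0.026269 − 0.025229·170.7) / 0.001040 = 0.127199/0.001040 ≈ 122.3.

μ₀ = 122.3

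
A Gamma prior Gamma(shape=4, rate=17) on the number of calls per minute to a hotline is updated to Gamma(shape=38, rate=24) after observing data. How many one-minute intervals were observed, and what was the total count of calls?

n = 7 one-minute intervals with total 34 calls

A Gamma(α, β) prior (rate parametrization) on a Poisson rate with n observations summing to S gives posterior Gamma(α+S, β+n).
Matching: Σxᵢ = 38 − 4 = 34 and n = 24 − 17 = 7.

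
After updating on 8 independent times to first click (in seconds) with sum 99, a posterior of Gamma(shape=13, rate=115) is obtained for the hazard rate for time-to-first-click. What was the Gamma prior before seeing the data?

For an exponential likelihood with a Gamma(α, β) prior on the rate, n observations with total T give posterior Gamma(α+n, β+T).
So α = 13 − 8 = 5 and β = 115 − 99 = 16.

Gamma(shape=5, rate=16)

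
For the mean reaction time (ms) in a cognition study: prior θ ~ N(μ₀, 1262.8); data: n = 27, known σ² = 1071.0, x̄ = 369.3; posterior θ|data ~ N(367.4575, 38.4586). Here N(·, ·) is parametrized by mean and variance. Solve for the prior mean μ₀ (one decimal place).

The posterior mean is a precision-weighted average: μ_n = (τ₀μ₀ + τ_data·x̄)/(τ₀+τ_data), with τ₀=1/σ₀² and τ_data=n/σ².
Here τ₀ = 1/1262.8 = 0.000792 and τ_data = 27/1071.0 = 0.025210, so τ_n = 0.026002.
Rearranging for μ₀: μ₀ = (μ_n·τ_n − τ_data·x̄)/τ₀ = (367.4575·0.026002 − 0.025210·369.3) / 0.000792 = 0.244577/0.000792 ≈ 308.8.

μ₀ = 308.8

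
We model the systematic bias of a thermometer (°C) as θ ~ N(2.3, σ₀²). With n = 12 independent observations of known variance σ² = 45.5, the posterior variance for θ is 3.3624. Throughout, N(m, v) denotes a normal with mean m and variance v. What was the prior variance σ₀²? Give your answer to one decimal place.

Posterior precision equals prior precision plus data precision: 1/σ_n² = 1/σ₀² + n/σ².
So 1/σ₀² = 1/3.3624 − 12/45.5 = 0.297407 − 0.263736 = 0.033671.
Hence σ₀² = 1/0.033671 ≈ 29.7.

σ₀² = 29.7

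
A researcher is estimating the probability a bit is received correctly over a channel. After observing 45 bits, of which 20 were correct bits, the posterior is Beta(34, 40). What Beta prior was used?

A Beta(a, b) prior with s successes and f failures in binomial data gives a Beta(a+s, b+f) posterior.
So a = 34 − 20 = 14 and b = 40 − 25 = 15.

Beta(14, 15)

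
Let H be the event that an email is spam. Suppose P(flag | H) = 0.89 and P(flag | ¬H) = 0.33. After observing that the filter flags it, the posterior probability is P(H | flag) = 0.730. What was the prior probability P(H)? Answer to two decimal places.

P(H) = 0.50

Bayes' rule in odds form gives O(H|E) = O(H)·[P(E|H)/P(E|¬H)], hence O(H) = O(H|E)/LR.
Posterior odds = 0.730/(1−0.730) = 2.7037. LR = 0.89/0.33 = 2.6970.
Prior odds = 2.7037/2.6970 = 1.0025, so P(H) = 1.0025/(1+1.0025) ≈ 0.50.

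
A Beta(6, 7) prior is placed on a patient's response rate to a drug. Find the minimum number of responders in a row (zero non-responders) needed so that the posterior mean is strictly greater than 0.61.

k = 5

After k responders and 0 non-responders the posterior is Beta(6+k, 7), with mean (6+k)/(6+7+k).
Set (6+k)/(13+k) > 0.61 and solve: k > (0.61·13 − 6)/(1 − 0.61) = 4.949.
The smallest integer exceeding 4.949 is 5, and checking k=5: (11)/(18) = 0.6111 > 0.61.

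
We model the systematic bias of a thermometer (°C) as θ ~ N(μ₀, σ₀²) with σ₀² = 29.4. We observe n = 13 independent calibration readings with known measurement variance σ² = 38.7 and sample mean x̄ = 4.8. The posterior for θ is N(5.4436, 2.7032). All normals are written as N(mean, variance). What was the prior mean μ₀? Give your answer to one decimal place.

μ₀ = 11.8

The posterior mean is a precision-weighted average: μ_n = (τ₀μ₀ + τ_data·x̄)/(τ₀+τ_data), with τ₀=1/σ₀² and τ_data=n/σ².
Here τ₀ = 1/29.4 = 0.034014 and τ_data = 13/38.7 = 0.335917, so τ_n = 0.369931.
Rearranging for μ₀: μ₀ = (μ_n·τ_n − τ_data·x̄)/τ₀ = (5.4436·0.369931 − 0.335917·4.8) / 0.034014 = 0.401355/0.034014 ≈ 11.8.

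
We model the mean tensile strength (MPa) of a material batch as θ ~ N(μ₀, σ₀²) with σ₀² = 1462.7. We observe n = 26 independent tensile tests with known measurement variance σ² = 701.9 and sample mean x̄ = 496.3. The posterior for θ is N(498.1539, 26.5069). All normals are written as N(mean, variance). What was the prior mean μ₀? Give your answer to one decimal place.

μ₀ = 598.6

With known observation variance, the Normal–Normal posterior has precision τ_n = τ₀ + n/σ² and mean μ_n = (τ₀μ₀ + (n/σ²)x̄)/τ_n.
Here τ₀ = 1/1462.7 = 0.000684 and τ_data = 26/701.9 = 0.037042, so τ_n = 0.037726.
Rearranging for μ₀: μ₀ = (μ_n·τ_n − τ_data·x̄)/τ₀ = (498.1539·0.037726 − 0.037042·496.3) / 0.000684 = 0.409409/0.000684 ≈ 598.6.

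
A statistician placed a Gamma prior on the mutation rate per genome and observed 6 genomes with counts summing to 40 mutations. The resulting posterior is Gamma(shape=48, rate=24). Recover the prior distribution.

Gamma–Poisson conjugacy: posterior shape = α + Σxᵢ, posterior rate = β + n.
So α = 48 − 40 = 8 and β = 24 − 6 = 18.

Gamma(shape=8, rate=18)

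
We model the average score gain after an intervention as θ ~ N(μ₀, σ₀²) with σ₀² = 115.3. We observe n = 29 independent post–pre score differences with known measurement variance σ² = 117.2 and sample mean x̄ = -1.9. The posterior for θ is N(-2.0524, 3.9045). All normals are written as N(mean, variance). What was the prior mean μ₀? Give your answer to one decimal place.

μ₀ = -6.4

The posterior mean is a precision-weighted average: μ_n = (τ₀μ₀ + τ_data·x̄)/(τ₀+τ_data), with τ₀=1/σ₀² and τ_data=n/σ².
Here τ₀ = 1/115.3 = 0.008673 and τ_data = 29/117.2 = 0.247440, so τ_n = 0.256113.
Rearranging for μ₀: μ₀ = (μ_n·τ_n − τ_data·x̄)/τ₀ = (-2.0524·0.256113 − 0.247440·-1.9) / 0.008673 = -0.055510/0.008673 ≈ -6.4.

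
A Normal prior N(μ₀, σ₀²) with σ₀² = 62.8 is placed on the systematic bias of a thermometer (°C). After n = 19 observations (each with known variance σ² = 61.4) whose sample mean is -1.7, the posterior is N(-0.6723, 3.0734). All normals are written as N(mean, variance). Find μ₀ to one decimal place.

With known observation variance, the Normal–Normal posterior has precision τ_n = τ₀ + n/σ² and mean μ_n = (τ₀μ₀ + (n/σ²)x̄)/τ_n.
Here τ₀ = 1/62.8 = 0.015924 and τ_data = 19/61.4 = 0.309446, so τ_n = 0.325370.
Rearranging for μ₀: μ₀ = (μ_n·τ_n − τ_data·x̄)/τ₀ = (-0.6723·0.325370 − 0.309446·-1.7) / 0.015924 = 0.307312/0.015924 ≈ 19.3.

μ₀ = 19.3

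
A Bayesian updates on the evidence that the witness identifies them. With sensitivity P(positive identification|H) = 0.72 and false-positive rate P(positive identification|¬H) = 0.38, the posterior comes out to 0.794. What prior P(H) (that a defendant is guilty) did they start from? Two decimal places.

P(H) = 0.67

Bayes' rule in odds form gives O(H|E) = O(H)·[P(E|H)/P(E|¬H)], hence O(H) = O(H|E)/LR.
Posterior odds = 0.794/(1−0.794) = 3.8544. LR = 0.72/0.38 = 1.8947.
Prior odds = 3.8544/1.8947 = 2.0343, so P(H) = 2.0343/(1+2.0343) ≈ 0.67.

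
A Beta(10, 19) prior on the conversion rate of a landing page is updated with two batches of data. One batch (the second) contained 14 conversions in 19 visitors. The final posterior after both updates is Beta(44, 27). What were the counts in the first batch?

20 conversions and 3 bounces

Sequential conjugate updates are equivalent to a single update on the pooled data, so total successes = posterior α − prior α and total failures = posterior β − prior β.
Total across both batches: 44−10=34 conversions, 27−19=8 bounces.
Subtract the second batch: 34−14=20 conversions and 8−5=3 bounces.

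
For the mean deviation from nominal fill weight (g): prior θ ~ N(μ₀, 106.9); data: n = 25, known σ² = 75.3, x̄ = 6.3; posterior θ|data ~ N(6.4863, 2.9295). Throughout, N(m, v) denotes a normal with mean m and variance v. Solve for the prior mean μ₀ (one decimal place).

With known observation variance, the Normal–Normal posterior has precision τ_n = τ₀ + n/σ² and mean μ_n = (τ₀μ₀ + (n/σ²)x̄)/τ_n.
Here τ₀ = 1/106.9 = 0.009355 and τ_data = 25/75.3 = 0.332005, so τ_n = 0.341360.
Rearranging for μ₀: μ₀ = (μ_n·τ_n − τ_data·x̄)/τ₀ = (6.4863·0.341360 − 0.332005·6.3) / 0.009355 = 0.122532/0.009355 ≈ 13.1.

μ₀ = 13.1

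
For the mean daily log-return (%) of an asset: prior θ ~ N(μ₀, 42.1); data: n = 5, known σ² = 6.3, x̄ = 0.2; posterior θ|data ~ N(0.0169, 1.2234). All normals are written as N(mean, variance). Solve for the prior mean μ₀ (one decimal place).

The posterior mean is a precision-weighted average: μ_n = (τ₀μ₀ + τ_data·x̄)/(τ₀+τ_data), with τ₀=1/σ₀² and τ_data=n/σ².
Here τ₀ = 1/42.1 = 0.023753 and τ_data = 5/6.3 = 0.793651, so τ_n = 0.817404.
Rearranging for μ₀: μ₀ = (μ_n·τ_n − τ_data·x̄)/τ₀ = (0.0169·0.817404 − 0.793651·0.2) / 0.023753 = -0.144916/0.023753 ≈ -6.1.

μ₀ = -6.1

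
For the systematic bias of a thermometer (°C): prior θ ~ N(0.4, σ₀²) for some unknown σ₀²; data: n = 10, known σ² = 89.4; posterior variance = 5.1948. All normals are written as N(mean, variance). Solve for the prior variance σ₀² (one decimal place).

σ₀² = 12.4

For the Normal–Normal model with known σ², precisions add: τ_n = τ₀ + n/σ².
So 1/σ₀² = 1/5.1948 − 10/89.4 = 0.192500 − 0.111857 = 0.080643.
Hence σ₀² = 1/0.080643 ≈ 12.4.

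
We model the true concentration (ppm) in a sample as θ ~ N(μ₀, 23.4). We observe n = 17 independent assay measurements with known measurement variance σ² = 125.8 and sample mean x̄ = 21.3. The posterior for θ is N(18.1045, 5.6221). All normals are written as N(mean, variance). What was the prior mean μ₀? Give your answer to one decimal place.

With known observation variance, the Normal–Normal posterior has precision τ_n = τ₀ + n/σ² and mean μ_n = (τ₀μ₀ + (n/σ²)x̄)/τ_n.
Here τ₀ = 1/23.4 = 0.042735 and τ_data = 17/125.8 = 0.135135, so τ_n = 0.177870.
Rearranging for μ₀: μ₀ = (μ_n·τ_n − τ_data·x̄)/τ₀ = (18.1045·0.177870 − 0.135135·21.3) / 0.042735 = 0.341872/0.042735 ≈ 8.0.

μ₀ = 8.0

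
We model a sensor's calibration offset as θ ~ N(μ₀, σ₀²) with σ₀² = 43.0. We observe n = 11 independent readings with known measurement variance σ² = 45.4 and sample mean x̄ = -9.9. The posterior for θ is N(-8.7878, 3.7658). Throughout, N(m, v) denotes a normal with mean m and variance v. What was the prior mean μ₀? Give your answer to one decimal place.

With known observation variance, the Normal–Normal posterior has precision τ_n = τ₀ + n/σ² and mean μ_n = (τ₀μ₀ + (n/σ²)x̄)/τ_n.
Here τ₀ = 1/43.0 = 0.023256 and τ_data = 11/45.4 = 0.242291, so τ_n = 0.265547.
Rearranging for μ₀: μ₀ = (μ_n·τ_n − τ_data·x̄)/τ₀ = (-8.7878·0.265547 − 0.242291·-9.9) / 0.023256 = 0.065107/0.023256 ≈ 2.8.

μ₀ = 2.8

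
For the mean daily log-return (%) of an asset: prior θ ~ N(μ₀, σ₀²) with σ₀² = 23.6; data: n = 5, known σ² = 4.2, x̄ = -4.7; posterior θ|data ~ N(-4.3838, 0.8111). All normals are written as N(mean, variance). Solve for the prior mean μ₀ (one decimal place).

μ₀ = 4.5

The posterior mean is a precision-weighted average: μ_n = (τ₀μ₀ + τ_data·x̄)/(τ₀+τ_data), with τ₀=1/σ₀² and τ_data=n/σ².
Here τ₀ = 1/23.6 = 0.042373 and τ_data = 5/4.2 = 1.190476, so τ_n = 1.232849.
Rearranging for μ₀: μ₀ = (μ_n·τ_n − τ_data·x̄)/τ₀ = (-4.3838·1.232849 − 1.190476·-4.7) / 0.042373 = 0.190674/0.042373 ≈ 4.5.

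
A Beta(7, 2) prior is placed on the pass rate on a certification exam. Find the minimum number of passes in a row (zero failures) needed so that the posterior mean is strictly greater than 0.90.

After k passes and 0 failures the posterior is Beta(7+k, 2), with mean (7+k)/(7+2+k).
Set (7+k)/(9+k) > 0.90 and solve: k > (0.90·9 − 7)/(1 − 0.90) = 11.000.
The smallest integer exceeding 11.000 is 12.

k = 12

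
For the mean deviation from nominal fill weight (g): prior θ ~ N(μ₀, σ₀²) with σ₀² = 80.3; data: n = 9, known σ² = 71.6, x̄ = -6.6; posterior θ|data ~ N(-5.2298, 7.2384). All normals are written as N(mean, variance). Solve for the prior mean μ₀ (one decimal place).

μ₀ = 8.6

The posterior mean is a precision-weighted average: μ_n = (τ₀μ₀ + τ_data·x̄)/(τ₀+τ_data), with τ₀=1/σ₀² and τ_data=n/σ².
Here τ₀ = 1/80.3 = 0.012453 and τ_data = 9/71.6 = 0.125698, so τ_n = 0.138151.
Rearranging for μ₀: μ₀ = (μ_n·τ_n − τ_data·x̄)/τ₀ = (-5.2298·0.138151 − 0.125698·-6.6) / 0.012453 = 0.107105/0.012453 ≈ 8.6.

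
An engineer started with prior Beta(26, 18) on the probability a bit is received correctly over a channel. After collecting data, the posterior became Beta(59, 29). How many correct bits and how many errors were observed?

A Beta(α, β) prior with s successes and f failures in binomial data gives a Beta(α+s, β+f) posterior.
So s = 59 − 26 = 33 and f = 29 − 18 = 11.

33 correct bits and 11 errors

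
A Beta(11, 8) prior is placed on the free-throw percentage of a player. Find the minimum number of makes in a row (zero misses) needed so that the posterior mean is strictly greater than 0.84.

After k makes and 0 misses the posterior is Beta(11+k, 8), with mean (11+k)/(11+8+k).
Set (11+k)/(19+k) > 0.84 and solve: k > (0.84·19 − 11)/(1 − 0.84) = 31.000.
The smallest integer exceeding 31.000 is 32.

k = 32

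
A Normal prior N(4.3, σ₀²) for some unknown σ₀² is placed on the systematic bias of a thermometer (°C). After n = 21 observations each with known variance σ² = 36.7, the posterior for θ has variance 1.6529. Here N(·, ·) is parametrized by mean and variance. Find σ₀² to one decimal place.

Posterior precision equals prior precision plus data precision: 1/σ_n² = 1/σ₀² + n/σ².
So 1/σ₀² = 1/1.6529 − 21/36.7 = 0.604997 − 0.572207 = 0.032790.
Hence σ₀² = 1/0.032790 ≈ 30.5.

σ₀² = 30.5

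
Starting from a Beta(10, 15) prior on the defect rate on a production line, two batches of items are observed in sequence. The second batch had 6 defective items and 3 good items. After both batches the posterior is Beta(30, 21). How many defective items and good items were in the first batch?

Because Beta–binomial updating is additive in the counts, the combined data contributed (α_post−α_prior, β_post−β_prior) successes and failures.
Total across both batches: 30−10=20 defective items, 21−15=6 good items.
Subtract the second batch: 20−6=14 defective items and 6−3=3 good items.

14 defective items and 3 good items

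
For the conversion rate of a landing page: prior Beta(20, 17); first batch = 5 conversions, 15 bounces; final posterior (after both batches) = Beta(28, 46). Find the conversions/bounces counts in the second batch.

Sequential conjugate updates are equivalent to a single update on the pooled data, so total successes = posterior α − prior α and total failures = posterior β − prior β.
Total across both batches: 28−20=8 conversions, 46−17=29 bounces.
Subtract the first batch: 8−5=3 conversions and 29−15=14 bounces.

3 conversions and 14 bounces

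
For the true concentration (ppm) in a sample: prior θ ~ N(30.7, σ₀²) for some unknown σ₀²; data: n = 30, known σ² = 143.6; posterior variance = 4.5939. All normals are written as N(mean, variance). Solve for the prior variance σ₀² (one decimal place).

σ₀² = 114.1

For the Normal–Normal model with known σ², precisions add: τ_n = τ₀ + n/σ².
So 1/σ₀² = 1/4.5939 − 30/143.6 = 0.217680 − 0.208914 = 0.008766.
Hence σ₀² = 1/0.008766 ≈ 114.1.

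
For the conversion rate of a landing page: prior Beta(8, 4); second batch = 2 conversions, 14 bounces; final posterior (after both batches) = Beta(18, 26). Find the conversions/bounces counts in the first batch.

8 conversions and 8 bounces

Sequential conjugate updates are equivalent to a single update on the pooled data, so total successes = posterior α − prior α and total failures = posterior β − prior β.
Total across both batches: 18−8=10 conversions, 26−4=22 bounces.
Subtract the second batch: 10−2=8 conversions and 22−14=8 bounces.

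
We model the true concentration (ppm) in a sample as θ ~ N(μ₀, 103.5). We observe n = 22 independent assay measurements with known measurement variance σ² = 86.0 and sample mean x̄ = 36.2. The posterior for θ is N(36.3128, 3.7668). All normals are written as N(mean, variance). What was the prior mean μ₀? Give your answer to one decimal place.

The posterior mean is a precision-weighted average: μ_n = (τ₀μ₀ + τ_data·x̄)/(τ₀+τ_data), with τ₀=1/σ₀² and τ_data=n/σ².
Here τ₀ = 1/103.5 = 0.009662 and τ_data = 22/86.0 = 0.255814, so τ_n = 0.265476.
Rearranging for μ₀: μ₀ = (μ_n·τ_n − τ_data·x̄)/τ₀ = (36.3128·0.265476 − 0.255814·36.2) / 0.009662 = 0.379710/0.009662 ≈ 39.3.

μ₀ = 39.3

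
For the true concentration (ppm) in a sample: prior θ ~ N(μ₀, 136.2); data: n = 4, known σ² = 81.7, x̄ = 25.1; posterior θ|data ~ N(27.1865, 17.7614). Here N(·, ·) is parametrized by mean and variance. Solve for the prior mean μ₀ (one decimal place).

With known observation variance, the Normal–Normal posterior has precision τ_n = τ₀ + n/σ² and mean μ_n = (τ₀μ₀ + (n/σ²)x̄)/τ_n.
Here τ₀ = 1/136.2 = 0.007342 and τ_data = 4/81.7 = 0.048960, so τ_n = 0.056302.
Rearranging for μ₀: μ₀ = (μ_n·τ_n − τ_data·x̄)/τ₀ = (27.1865·0.056302 − 0.048960·25.1) / 0.007342 = 0.301758/0.007342 ≈ 41.1.

μ₀ = 41.1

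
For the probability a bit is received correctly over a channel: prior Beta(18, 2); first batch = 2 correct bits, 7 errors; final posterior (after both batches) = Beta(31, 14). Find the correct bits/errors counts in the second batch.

11 correct bits and 5 errors

Because Beta–binomial updating is additive in the counts, the combined data contributed (α_post−α_prior, β_post−β_prior) successes and failures.
Total across both batches: 31−18=13 correct bits, 14−2=12 errors.
Subtract the first batch: 13−2=11 correct bits and 12−7=5 errors.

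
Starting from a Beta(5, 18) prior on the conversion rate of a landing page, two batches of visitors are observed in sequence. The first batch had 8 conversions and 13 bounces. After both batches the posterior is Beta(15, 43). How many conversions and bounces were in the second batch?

Because Beta–binomial updating is additive in the counts, the combined data contributed (α_post−α_prior, β_post−β_prior) successes and failures.
Total across both batches: 15−5=10 conversions, 43−18=25 bounces.
Subtract the first batch: 10−8=2 conversions and 25−13=12 bounces.

2 conversions and 12 bounces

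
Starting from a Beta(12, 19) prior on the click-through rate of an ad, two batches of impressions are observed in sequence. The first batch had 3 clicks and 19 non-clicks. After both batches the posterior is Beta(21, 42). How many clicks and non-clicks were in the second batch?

6 clicks and 4 non-clicks

Because Beta–binomial updating is additive in the counts, the combined data contributed (α_post−α_prior, β_post−β_prior) successes and failures.
Total across both batches: 21−12=9 clicks, 42−19=23 non-clicks.
Subtract the first batch: 9−3=6 clicks and 23−19=4 non-clicks.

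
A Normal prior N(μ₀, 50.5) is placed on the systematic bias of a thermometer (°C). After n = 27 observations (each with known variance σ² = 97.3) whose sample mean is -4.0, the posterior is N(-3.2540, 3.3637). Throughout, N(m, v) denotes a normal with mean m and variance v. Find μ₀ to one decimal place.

The posterior mean is a precision-weighted average: μ_n = (τ₀μ₀ + τ_data·x̄)/(τ₀+τ_data), with τ₀=1/σ₀² and τ_data=n/σ².
Here τ₀ = 1/50.5 = 0.019802 and τ_data = 27/97.3 = 0.277492, so τ_n = 0.297294.
Rearranging for μ₀: μ₀ = (μ_n·τ_n − τ_data·x̄)/τ₀ = (-3.2540·0.297294 − 0.277492·-4.0) / 0.019802 = 0.142573/0.019802 ≈ 7.2.

μ₀ = 7.2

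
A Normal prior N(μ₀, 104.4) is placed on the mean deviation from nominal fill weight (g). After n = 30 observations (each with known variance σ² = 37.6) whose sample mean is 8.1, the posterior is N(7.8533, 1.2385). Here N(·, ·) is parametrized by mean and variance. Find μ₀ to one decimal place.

The posterior mean is a precision-weighted average: μ_n = (τ₀μ₀ + τ_data·x̄)/(τ₀+τ_data), with τ₀=1/σ₀² and τ_data=n/σ².
Here τ₀ = 1/104.4 = 0.009579 and τ_data = 30/37.6 = 0.797872, so τ_n = 0.807451.
Rearranging for μ₀: μ₀ = (μ_n·τ_n − τ_data·x̄)/τ₀ = (7.8533·0.807451 − 0.797872·8.1) / 0.009579 = -0.121608/0.009579 ≈ -12.7.

μ₀ = -12.7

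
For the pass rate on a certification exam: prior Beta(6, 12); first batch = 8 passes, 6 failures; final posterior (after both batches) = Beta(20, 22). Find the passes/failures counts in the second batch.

6 passes and 4 failures

Sequential conjugate updates are equivalent to a single update on the pooled data, so total successes = posterior α − prior α and total failures = posterior β − prior β.
Total across both batches: 20−6=14 passes, 22−12=10 failures.
Subtract the first batch: 14−8=6 passes and 10−6=4 failures.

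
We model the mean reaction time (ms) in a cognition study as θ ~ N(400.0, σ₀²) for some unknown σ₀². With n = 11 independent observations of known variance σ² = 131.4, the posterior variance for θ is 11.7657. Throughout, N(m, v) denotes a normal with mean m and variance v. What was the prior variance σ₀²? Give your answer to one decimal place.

For the Normal–Normal model with known σ², precisions add: τ_n = τ₀ + n/σ².
So 1/σ₀² = 1/11.7657 − 11/131.4 = 0.084993 − 0.083714 = 0.001279.
Hence σ₀² = 1/0.001279 ≈ 781.9.

σ₀² = 781.9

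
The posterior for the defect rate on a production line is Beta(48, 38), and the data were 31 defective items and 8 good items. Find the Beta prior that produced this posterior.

Under Beta–binomial conjugacy the posterior parameters are (a+s, b+f).
So a = 48 − 31 = 17 and b = 38 − 8 = 30.

Beta(17, 30)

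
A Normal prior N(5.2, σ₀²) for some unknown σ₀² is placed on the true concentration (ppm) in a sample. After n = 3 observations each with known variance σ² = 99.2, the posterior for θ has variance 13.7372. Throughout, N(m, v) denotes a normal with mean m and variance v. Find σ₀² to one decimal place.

Posterior precision equals prior precision plus data precision: 1/σ_n² = 1/σ₀² + n/σ².
So 1/σ₀² = 1/13.7372 − 3/99.2 = 0.072795 − 0.030242 = 0.042553.
Hence σ₀² = 1/0.042553 ≈ 23.5.

σ₀² = 23.5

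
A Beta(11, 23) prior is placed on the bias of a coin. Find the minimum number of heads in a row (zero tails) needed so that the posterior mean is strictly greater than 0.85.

After k heads and 0 tails the posterior is Beta(11+k, 23), with mean (11+k)/(11+23+k).
Set (11+k)/(34+k) > 0.85 and solve: k > (0.85·34 − 11)/(1 − 0.85) = 119.333.
The smallest integer exceeding 119.333 is 120.

k = 120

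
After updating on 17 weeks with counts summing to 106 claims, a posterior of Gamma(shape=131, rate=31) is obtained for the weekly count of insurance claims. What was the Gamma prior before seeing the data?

Gamma(shape=25, rate=14)

Gamma–Poisson conjugacy: posterior shape = α + Σxᵢ, posterior rate = β + n.
So α = 131 − 106 = 25 and β = 31 − 17 = 14.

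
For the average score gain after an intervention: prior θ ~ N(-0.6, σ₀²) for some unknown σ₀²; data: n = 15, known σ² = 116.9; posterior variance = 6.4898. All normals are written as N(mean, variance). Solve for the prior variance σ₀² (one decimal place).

σ₀² = 38.8

For the Normal–Normal model with known σ², precisions add: τ_n = τ₀ + n/σ².
So 1/σ₀² = 1/6.4898 − 15/116.9 = 0.154088 − 0.128315 = 0.025773.
Hence σ₀² = 1/0.025773 ≈ 38.8.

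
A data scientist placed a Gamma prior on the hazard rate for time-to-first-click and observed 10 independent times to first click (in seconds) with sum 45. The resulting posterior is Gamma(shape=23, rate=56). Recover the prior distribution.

Gamma(shape=13, rate=11)

For an exponential likelihood with a Gamma(α, β) prior on the rate, n observations with total T give posterior Gamma(α+n, β+T).
So α = 23 − 10 = 13 and β = 56 − 45 = 11.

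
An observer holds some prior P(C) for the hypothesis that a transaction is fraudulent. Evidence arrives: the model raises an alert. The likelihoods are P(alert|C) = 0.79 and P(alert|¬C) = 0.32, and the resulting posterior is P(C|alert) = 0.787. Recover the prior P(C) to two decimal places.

Bayes' rule in odds form gives O(C|E) = O(C)·[P(E|C)/P(E|¬C)], hence O(C) = O(C|E)/LR.
Posterior odds = 0.787/(1−0.787) = 3.6948. LR = 0.79/0.32 = 2.4688.
Prior odds = 3.6948/2.4688 = 1.4966, so P(C) = 1.4966/(1+1.4966) ≈ 0.60.

P(C) = 0.60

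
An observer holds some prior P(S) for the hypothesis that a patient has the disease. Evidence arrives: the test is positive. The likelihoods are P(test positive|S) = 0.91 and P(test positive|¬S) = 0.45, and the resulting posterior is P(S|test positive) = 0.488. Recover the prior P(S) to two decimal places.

In odds form, posterior odds = prior odds × likelihood ratio, so prior odds = posterior odds ÷ LR.
Posterior odds = 0.488/(1−0.488) = 0.9531. LR = 0.91/0.45 = 2.0222.
Prior odds = 0.9531/2.0222 = 0.4713, so P(S) = 0.4713/(1+0.4713) ≈ 0.32.

P(S) = 0.32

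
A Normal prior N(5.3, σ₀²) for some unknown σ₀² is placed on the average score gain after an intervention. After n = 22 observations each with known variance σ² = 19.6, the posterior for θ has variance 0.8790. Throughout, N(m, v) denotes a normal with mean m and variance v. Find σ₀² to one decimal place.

For the Normal–Normal model with known σ², precisions add: τ_n = τ₀ + n/σ².
So 1/σ₀² = 1/0.8790 − 22/19.6 = 1.137656 − 1.122449 = 0.015207.
Hence σ₀² = 1/0.015207 ≈ 65.8.

σ₀² = 65.8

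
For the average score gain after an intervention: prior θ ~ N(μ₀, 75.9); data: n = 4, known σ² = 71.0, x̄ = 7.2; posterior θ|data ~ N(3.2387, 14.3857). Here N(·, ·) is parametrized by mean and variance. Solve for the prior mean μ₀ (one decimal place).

The posterior mean is a precision-weighted average: μ_n = (τ₀μ₀ + τ_data·x̄)/(τ₀+τ_data), with τ₀=1/σ₀² and τ_data=n/σ².
Here τ₀ = 1/75.9 = 0.013175 and τ_data = 4/71.0 = 0.056338, so τ_n = 0.069513.
Rearranging for μ₀: μ₀ = (μ_n·τ_n − τ_data·x̄)/τ₀ = (3.2387·0.069513 − 0.056338·7.2) / 0.013175 = -0.180502/0.013175 ≈ -13.7.

μ₀ = -13.7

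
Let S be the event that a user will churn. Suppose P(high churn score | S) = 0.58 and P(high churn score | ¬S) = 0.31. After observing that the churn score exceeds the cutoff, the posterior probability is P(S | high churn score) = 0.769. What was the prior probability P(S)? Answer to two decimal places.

P(S) = 0.64

Bayes' rule in odds form gives O(S|E) = O(S)·[P(E|S)/P(E|¬S)], hence O(S) = O(S|E)/LR.
Posterior odds = 0.769/(1−0.769) = 3.3290. LR = 0.58/0.31 = 1.8710.
Prior odds = 3.3290/1.8710 = 1.7793, so P(S) = 1.7793/(1+1.7793) ≈ 0.64.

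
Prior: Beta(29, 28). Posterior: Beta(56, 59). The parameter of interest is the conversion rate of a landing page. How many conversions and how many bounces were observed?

27 conversions and 31 bounces

A Beta(α, β) prior with s successes and f failures in binomial data gives a Beta(α+s, β+f) posterior.
Match parameters: s=56−29=27, f=59−28=31.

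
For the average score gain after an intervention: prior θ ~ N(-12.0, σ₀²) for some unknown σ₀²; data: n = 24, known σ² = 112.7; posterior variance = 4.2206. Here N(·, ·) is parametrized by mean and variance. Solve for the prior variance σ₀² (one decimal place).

σ₀² = 41.7

Posterior precision equals prior precision plus data precision: 1/σ_n² = 1/σ₀² + n/σ².
So 1/σ₀² = 1/4.2206 − 24/112.7 = 0.236933 − 0.212955 = 0.023978.
Hence σ₀² = 1/0.023978 ≈ 41.7.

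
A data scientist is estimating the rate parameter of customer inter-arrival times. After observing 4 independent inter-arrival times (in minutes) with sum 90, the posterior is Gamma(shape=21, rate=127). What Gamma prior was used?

Gamma(shape=17, rate=37)

Gamma–exponential conjugacy: posterior shape = α + n, posterior rate = β + Σtᵢ.
So α = 21 − 4 = 17 and β = 127 − 90 = 37.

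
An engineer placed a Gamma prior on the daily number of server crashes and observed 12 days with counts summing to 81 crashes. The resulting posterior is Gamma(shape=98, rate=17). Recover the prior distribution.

Gamma(shape=17, rate=5)

Gamma–Poisson conjugacy: posterior shape = α + Σxᵢ, posterior rate = β + n.
So α = 98 − 81 = 17 and β = 17 − 12 = 5.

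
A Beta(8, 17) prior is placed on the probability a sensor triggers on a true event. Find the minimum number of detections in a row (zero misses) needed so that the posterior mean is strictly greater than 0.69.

After k detections and 0 misses the posterior is Beta(8+k, 17), with mean (8+k)/(8+17+k).
Set (8+k)/(25+k) > 0.69 and solve: k > (0.69·25 − 8)/(1 − 0.69) = 29.839.
The smallest integer exceeding 29.839 is 30.

k = 30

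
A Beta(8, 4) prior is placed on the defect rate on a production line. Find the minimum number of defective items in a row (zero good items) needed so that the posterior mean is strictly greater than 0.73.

k = 3

After k defective items and 0 good items the posterior is Beta(8+k, 4), with mean (8+k)/(8+4+k).
Set (8+k)/(12+k) > 0.73 and solve: k > (0.73·12 − 8)/(1 − 0.73) = 2.815.
The smallest integer exceeding 2.815 is 3, and checking k=3: (11)/(15) = 0.7333 > 0.73.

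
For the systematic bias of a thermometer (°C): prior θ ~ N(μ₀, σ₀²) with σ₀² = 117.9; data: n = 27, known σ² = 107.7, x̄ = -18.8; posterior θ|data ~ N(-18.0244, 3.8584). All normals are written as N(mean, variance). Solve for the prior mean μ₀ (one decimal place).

μ₀ = 4.9

With known observation variance, the Normal–Normal posterior has precision τ_n = τ₀ + n/σ² and mean μ_n = (τ₀μ₀ + (n/σ²)x̄)/τ_n.
Here τ₀ = 1/117.9 = 0.008482 and τ_data = 27/107.7 = 0.250696, so τ_n = 0.259178.
Rearranging for μ₀: μ₀ = (μ_n·τ_n − τ_data·x̄)/τ₀ = (-18.0244·0.259178 − 0.250696·-18.8) / 0.008482 = 0.041557/0.008482 ≈ 4.9.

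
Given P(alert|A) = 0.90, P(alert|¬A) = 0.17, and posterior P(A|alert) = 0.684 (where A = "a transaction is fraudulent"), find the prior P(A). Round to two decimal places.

Bayes' rule in odds form gives O(A|E) = O(A)·[P(E|A)/P(E|¬A)], hence O(A) = O(A|E)/LR.
Posterior odds = 0.684/(1−0.684) = 2.1646. LR = 0.90/0.17 = 5.2941.
Prior odds = 2.1646/5.2941 = 0.4089, so P(A) = 0.4089/(1+0.4089) ≈ 0.29.

P(A) = 0.29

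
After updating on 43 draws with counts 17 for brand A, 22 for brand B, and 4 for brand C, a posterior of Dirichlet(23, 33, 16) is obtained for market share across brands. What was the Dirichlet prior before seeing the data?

For a Dirichlet(α) prior with multinomial counts c, the posterior is Dirichlet(α + c) componentwise.
Subtract each count from the matching posterior parameter: 23−17=6, 33−22=11, 16−4=12.

Dirichlet(6, 11, 12)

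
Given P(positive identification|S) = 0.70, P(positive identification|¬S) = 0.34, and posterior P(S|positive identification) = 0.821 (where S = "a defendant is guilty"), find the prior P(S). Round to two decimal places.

Bayes' rule in odds form gives O(S|E) = O(S)·[P(E|S)/P(E|¬S)], hence O(S) = O(S|E)/LR.
Posterior odds = 0.821/(1−0.821) = 4.5866. LR = 0.70/0.34 = 2.0588.
Prior odds = 4.5866/2.0588 = 2.2278, so P(S) = 2.2278/(1+2.2278) ≈ 0.69.

P(S) = 0.69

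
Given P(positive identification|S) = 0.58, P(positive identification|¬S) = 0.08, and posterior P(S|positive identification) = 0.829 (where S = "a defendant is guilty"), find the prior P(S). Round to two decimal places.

In odds form, posterior odds = prior odds × likelihood ratio, so prior odds = posterior odds ÷ LR.
Posterior odds = 0.829/(1−0.829) = 4.8480. LR = 0.58/0.08 = 7.2500.
Prior odds = 4.8480/7.2500 = 0.6687, so P(S) = 0.6687/(1+0.6687) ≈ 0.40.

P(S) = 0.40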